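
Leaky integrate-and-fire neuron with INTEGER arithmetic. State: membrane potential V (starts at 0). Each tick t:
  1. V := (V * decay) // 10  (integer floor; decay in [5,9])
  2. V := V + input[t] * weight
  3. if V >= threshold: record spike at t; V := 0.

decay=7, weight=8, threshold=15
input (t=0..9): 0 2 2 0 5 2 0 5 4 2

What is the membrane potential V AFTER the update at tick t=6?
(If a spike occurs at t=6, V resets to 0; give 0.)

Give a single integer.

Answer: 0

Derivation:
t=0: input=0 -> V=0
t=1: input=2 -> V=0 FIRE
t=2: input=2 -> V=0 FIRE
t=3: input=0 -> V=0
t=4: input=5 -> V=0 FIRE
t=5: input=2 -> V=0 FIRE
t=6: input=0 -> V=0
t=7: input=5 -> V=0 FIRE
t=8: input=4 -> V=0 FIRE
t=9: input=2 -> V=0 FIRE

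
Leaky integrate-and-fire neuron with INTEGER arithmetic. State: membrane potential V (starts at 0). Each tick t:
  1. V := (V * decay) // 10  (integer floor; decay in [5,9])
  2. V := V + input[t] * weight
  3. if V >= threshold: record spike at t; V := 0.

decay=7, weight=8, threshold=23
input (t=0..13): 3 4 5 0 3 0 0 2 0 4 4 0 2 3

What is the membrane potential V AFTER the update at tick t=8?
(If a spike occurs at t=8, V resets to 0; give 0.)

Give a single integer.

Answer: 11

Derivation:
t=0: input=3 -> V=0 FIRE
t=1: input=4 -> V=0 FIRE
t=2: input=5 -> V=0 FIRE
t=3: input=0 -> V=0
t=4: input=3 -> V=0 FIRE
t=5: input=0 -> V=0
t=6: input=0 -> V=0
t=7: input=2 -> V=16
t=8: input=0 -> V=11
t=9: input=4 -> V=0 FIRE
t=10: input=4 -> V=0 FIRE
t=11: input=0 -> V=0
t=12: input=2 -> V=16
t=13: input=3 -> V=0 FIRE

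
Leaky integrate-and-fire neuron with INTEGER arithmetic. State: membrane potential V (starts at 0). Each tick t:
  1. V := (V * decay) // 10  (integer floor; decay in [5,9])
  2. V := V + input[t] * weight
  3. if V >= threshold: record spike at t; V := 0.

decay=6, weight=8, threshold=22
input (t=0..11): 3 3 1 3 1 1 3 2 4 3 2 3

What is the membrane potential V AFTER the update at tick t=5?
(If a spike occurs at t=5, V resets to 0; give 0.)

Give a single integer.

t=0: input=3 -> V=0 FIRE
t=1: input=3 -> V=0 FIRE
t=2: input=1 -> V=8
t=3: input=3 -> V=0 FIRE
t=4: input=1 -> V=8
t=5: input=1 -> V=12
t=6: input=3 -> V=0 FIRE
t=7: input=2 -> V=16
t=8: input=4 -> V=0 FIRE
t=9: input=3 -> V=0 FIRE
t=10: input=2 -> V=16
t=11: input=3 -> V=0 FIRE

Answer: 12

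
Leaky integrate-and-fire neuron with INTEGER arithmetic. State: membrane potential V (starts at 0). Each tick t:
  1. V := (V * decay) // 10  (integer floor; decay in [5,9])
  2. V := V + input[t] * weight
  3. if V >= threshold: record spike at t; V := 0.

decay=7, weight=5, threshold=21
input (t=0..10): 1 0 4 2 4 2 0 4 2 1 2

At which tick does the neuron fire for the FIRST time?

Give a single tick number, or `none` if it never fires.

t=0: input=1 -> V=5
t=1: input=0 -> V=3
t=2: input=4 -> V=0 FIRE
t=3: input=2 -> V=10
t=4: input=4 -> V=0 FIRE
t=5: input=2 -> V=10
t=6: input=0 -> V=7
t=7: input=4 -> V=0 FIRE
t=8: input=2 -> V=10
t=9: input=1 -> V=12
t=10: input=2 -> V=18

Answer: 2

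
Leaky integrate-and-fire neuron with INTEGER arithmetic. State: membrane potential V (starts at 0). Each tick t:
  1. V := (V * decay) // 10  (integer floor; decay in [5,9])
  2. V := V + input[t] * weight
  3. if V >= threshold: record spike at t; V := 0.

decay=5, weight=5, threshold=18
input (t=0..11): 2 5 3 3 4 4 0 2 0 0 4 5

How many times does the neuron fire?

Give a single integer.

t=0: input=2 -> V=10
t=1: input=5 -> V=0 FIRE
t=2: input=3 -> V=15
t=3: input=3 -> V=0 FIRE
t=4: input=4 -> V=0 FIRE
t=5: input=4 -> V=0 FIRE
t=6: input=0 -> V=0
t=7: input=2 -> V=10
t=8: input=0 -> V=5
t=9: input=0 -> V=2
t=10: input=4 -> V=0 FIRE
t=11: input=5 -> V=0 FIRE

Answer: 6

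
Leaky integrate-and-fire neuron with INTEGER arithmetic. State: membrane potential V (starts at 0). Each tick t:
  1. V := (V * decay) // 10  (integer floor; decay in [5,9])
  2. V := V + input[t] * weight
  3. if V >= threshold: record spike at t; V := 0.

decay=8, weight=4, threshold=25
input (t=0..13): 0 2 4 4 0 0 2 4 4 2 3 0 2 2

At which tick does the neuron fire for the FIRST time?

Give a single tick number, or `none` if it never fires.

t=0: input=0 -> V=0
t=1: input=2 -> V=8
t=2: input=4 -> V=22
t=3: input=4 -> V=0 FIRE
t=4: input=0 -> V=0
t=5: input=0 -> V=0
t=6: input=2 -> V=8
t=7: input=4 -> V=22
t=8: input=4 -> V=0 FIRE
t=9: input=2 -> V=8
t=10: input=3 -> V=18
t=11: input=0 -> V=14
t=12: input=2 -> V=19
t=13: input=2 -> V=23

Answer: 3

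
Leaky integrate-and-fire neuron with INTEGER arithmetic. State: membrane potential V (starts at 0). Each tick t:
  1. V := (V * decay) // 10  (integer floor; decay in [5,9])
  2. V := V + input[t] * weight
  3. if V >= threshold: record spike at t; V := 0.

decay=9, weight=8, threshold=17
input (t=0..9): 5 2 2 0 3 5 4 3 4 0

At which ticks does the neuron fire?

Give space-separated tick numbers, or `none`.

t=0: input=5 -> V=0 FIRE
t=1: input=2 -> V=16
t=2: input=2 -> V=0 FIRE
t=3: input=0 -> V=0
t=4: input=3 -> V=0 FIRE
t=5: input=5 -> V=0 FIRE
t=6: input=4 -> V=0 FIRE
t=7: input=3 -> V=0 FIRE
t=8: input=4 -> V=0 FIRE
t=9: input=0 -> V=0

Answer: 0 2 4 5 6 7 8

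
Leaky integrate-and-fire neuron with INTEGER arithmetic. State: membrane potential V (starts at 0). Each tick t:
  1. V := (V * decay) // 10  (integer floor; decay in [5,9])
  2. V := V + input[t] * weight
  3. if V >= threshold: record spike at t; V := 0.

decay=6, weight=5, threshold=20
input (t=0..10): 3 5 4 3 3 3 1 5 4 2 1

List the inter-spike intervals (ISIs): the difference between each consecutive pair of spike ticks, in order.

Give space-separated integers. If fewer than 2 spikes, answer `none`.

t=0: input=3 -> V=15
t=1: input=5 -> V=0 FIRE
t=2: input=4 -> V=0 FIRE
t=3: input=3 -> V=15
t=4: input=3 -> V=0 FIRE
t=5: input=3 -> V=15
t=6: input=1 -> V=14
t=7: input=5 -> V=0 FIRE
t=8: input=4 -> V=0 FIRE
t=9: input=2 -> V=10
t=10: input=1 -> V=11

Answer: 1 2 3 1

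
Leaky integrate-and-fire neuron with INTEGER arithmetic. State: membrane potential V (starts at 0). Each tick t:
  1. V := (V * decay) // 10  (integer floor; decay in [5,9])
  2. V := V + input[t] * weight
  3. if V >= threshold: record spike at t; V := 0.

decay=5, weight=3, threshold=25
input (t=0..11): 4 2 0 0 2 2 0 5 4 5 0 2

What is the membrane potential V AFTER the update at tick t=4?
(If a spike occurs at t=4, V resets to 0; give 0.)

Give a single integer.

Answer: 7

Derivation:
t=0: input=4 -> V=12
t=1: input=2 -> V=12
t=2: input=0 -> V=6
t=3: input=0 -> V=3
t=4: input=2 -> V=7
t=5: input=2 -> V=9
t=6: input=0 -> V=4
t=7: input=5 -> V=17
t=8: input=4 -> V=20
t=9: input=5 -> V=0 FIRE
t=10: input=0 -> V=0
t=11: input=2 -> V=6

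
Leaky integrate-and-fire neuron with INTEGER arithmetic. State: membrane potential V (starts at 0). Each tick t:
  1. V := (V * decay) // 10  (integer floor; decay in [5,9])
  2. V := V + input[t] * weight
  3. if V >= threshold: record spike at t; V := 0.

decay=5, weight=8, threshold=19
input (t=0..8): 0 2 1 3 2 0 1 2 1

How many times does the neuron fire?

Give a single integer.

Answer: 2

Derivation:
t=0: input=0 -> V=0
t=1: input=2 -> V=16
t=2: input=1 -> V=16
t=3: input=3 -> V=0 FIRE
t=4: input=2 -> V=16
t=5: input=0 -> V=8
t=6: input=1 -> V=12
t=7: input=2 -> V=0 FIRE
t=8: input=1 -> V=8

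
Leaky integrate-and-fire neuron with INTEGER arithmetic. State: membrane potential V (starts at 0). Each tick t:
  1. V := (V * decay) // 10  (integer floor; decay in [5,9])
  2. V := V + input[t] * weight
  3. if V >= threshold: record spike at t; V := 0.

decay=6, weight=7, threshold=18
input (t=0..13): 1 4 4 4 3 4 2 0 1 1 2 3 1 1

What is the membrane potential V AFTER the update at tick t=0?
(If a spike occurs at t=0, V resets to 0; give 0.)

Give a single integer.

t=0: input=1 -> V=7
t=1: input=4 -> V=0 FIRE
t=2: input=4 -> V=0 FIRE
t=3: input=4 -> V=0 FIRE
t=4: input=3 -> V=0 FIRE
t=5: input=4 -> V=0 FIRE
t=6: input=2 -> V=14
t=7: input=0 -> V=8
t=8: input=1 -> V=11
t=9: input=1 -> V=13
t=10: input=2 -> V=0 FIRE
t=11: input=3 -> V=0 FIRE
t=12: input=1 -> V=7
t=13: input=1 -> V=11

Answer: 7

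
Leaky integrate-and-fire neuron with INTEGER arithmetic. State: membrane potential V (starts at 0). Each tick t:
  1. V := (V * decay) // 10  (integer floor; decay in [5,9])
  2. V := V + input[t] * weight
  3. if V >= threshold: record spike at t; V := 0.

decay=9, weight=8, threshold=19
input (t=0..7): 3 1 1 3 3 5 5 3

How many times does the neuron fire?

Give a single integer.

Answer: 6

Derivation:
t=0: input=3 -> V=0 FIRE
t=1: input=1 -> V=8
t=2: input=1 -> V=15
t=3: input=3 -> V=0 FIRE
t=4: input=3 -> V=0 FIRE
t=5: input=5 -> V=0 FIRE
t=6: input=5 -> V=0 FIRE
t=7: input=3 -> V=0 FIRE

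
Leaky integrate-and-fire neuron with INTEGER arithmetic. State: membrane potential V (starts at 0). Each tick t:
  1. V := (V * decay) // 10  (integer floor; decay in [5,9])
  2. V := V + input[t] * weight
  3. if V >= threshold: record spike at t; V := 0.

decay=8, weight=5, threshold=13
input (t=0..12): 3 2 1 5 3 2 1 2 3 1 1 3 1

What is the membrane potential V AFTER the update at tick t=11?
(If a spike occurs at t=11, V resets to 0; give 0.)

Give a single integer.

Answer: 0

Derivation:
t=0: input=3 -> V=0 FIRE
t=1: input=2 -> V=10
t=2: input=1 -> V=0 FIRE
t=3: input=5 -> V=0 FIRE
t=4: input=3 -> V=0 FIRE
t=5: input=2 -> V=10
t=6: input=1 -> V=0 FIRE
t=7: input=2 -> V=10
t=8: input=3 -> V=0 FIRE
t=9: input=1 -> V=5
t=10: input=1 -> V=9
t=11: input=3 -> V=0 FIRE
t=12: input=1 -> V=5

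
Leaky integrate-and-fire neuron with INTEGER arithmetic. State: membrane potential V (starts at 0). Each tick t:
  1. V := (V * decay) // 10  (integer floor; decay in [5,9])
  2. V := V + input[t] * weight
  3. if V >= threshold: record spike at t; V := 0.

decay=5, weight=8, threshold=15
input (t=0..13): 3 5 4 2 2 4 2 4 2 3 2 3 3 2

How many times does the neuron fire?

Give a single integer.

Answer: 14

Derivation:
t=0: input=3 -> V=0 FIRE
t=1: input=5 -> V=0 FIRE
t=2: input=4 -> V=0 FIRE
t=3: input=2 -> V=0 FIRE
t=4: input=2 -> V=0 FIRE
t=5: input=4 -> V=0 FIRE
t=6: input=2 -> V=0 FIRE
t=7: input=4 -> V=0 FIRE
t=8: input=2 -> V=0 FIRE
t=9: input=3 -> V=0 FIRE
t=10: input=2 -> V=0 FIRE
t=11: input=3 -> V=0 FIRE
t=12: input=3 -> V=0 FIRE
t=13: input=2 -> V=0 FIRE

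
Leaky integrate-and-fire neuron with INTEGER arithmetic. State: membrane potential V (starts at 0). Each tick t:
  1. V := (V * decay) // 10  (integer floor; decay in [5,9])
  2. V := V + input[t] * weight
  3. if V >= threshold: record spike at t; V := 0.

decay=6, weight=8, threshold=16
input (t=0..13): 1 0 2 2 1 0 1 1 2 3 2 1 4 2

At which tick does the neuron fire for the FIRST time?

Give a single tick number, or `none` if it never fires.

t=0: input=1 -> V=8
t=1: input=0 -> V=4
t=2: input=2 -> V=0 FIRE
t=3: input=2 -> V=0 FIRE
t=4: input=1 -> V=8
t=5: input=0 -> V=4
t=6: input=1 -> V=10
t=7: input=1 -> V=14
t=8: input=2 -> V=0 FIRE
t=9: input=3 -> V=0 FIRE
t=10: input=2 -> V=0 FIRE
t=11: input=1 -> V=8
t=12: input=4 -> V=0 FIRE
t=13: input=2 -> V=0 FIRE

Answer: 2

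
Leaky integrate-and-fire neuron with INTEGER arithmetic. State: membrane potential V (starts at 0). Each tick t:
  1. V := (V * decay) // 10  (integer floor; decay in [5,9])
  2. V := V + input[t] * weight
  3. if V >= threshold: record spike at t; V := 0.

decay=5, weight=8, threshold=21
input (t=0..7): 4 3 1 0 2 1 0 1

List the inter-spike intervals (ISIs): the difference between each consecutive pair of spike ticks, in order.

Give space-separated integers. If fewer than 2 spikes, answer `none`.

t=0: input=4 -> V=0 FIRE
t=1: input=3 -> V=0 FIRE
t=2: input=1 -> V=8
t=3: input=0 -> V=4
t=4: input=2 -> V=18
t=5: input=1 -> V=17
t=6: input=0 -> V=8
t=7: input=1 -> V=12

Answer: 1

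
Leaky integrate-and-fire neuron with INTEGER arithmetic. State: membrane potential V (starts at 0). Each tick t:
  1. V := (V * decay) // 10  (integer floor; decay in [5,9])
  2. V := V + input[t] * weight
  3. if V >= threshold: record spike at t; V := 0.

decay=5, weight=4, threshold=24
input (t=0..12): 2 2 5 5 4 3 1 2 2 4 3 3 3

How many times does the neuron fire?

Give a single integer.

t=0: input=2 -> V=8
t=1: input=2 -> V=12
t=2: input=5 -> V=0 FIRE
t=3: input=5 -> V=20
t=4: input=4 -> V=0 FIRE
t=5: input=3 -> V=12
t=6: input=1 -> V=10
t=7: input=2 -> V=13
t=8: input=2 -> V=14
t=9: input=4 -> V=23
t=10: input=3 -> V=23
t=11: input=3 -> V=23
t=12: input=3 -> V=23

Answer: 2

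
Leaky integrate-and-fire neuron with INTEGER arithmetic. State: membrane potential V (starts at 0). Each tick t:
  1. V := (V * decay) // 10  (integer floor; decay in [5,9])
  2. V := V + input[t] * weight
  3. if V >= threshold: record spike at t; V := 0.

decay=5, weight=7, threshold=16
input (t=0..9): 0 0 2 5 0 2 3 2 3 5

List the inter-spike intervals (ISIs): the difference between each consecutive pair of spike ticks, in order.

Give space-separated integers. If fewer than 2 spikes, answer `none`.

t=0: input=0 -> V=0
t=1: input=0 -> V=0
t=2: input=2 -> V=14
t=3: input=5 -> V=0 FIRE
t=4: input=0 -> V=0
t=5: input=2 -> V=14
t=6: input=3 -> V=0 FIRE
t=7: input=2 -> V=14
t=8: input=3 -> V=0 FIRE
t=9: input=5 -> V=0 FIRE

Answer: 3 2 1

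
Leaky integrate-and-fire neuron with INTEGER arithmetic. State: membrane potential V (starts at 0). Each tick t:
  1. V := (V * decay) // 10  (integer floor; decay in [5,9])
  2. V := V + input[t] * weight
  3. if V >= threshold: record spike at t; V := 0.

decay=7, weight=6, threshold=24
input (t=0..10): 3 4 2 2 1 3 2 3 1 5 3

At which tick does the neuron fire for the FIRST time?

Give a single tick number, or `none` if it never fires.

Answer: 1

Derivation:
t=0: input=3 -> V=18
t=1: input=4 -> V=0 FIRE
t=2: input=2 -> V=12
t=3: input=2 -> V=20
t=4: input=1 -> V=20
t=5: input=3 -> V=0 FIRE
t=6: input=2 -> V=12
t=7: input=3 -> V=0 FIRE
t=8: input=1 -> V=6
t=9: input=5 -> V=0 FIRE
t=10: input=3 -> V=18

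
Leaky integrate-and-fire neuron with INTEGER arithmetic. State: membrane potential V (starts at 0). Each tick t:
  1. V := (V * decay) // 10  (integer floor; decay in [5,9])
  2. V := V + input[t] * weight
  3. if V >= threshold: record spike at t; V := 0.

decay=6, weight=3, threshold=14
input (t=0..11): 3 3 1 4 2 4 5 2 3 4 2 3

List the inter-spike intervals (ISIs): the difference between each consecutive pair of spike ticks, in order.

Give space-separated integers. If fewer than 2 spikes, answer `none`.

Answer: 4 1 3

Derivation:
t=0: input=3 -> V=9
t=1: input=3 -> V=0 FIRE
t=2: input=1 -> V=3
t=3: input=4 -> V=13
t=4: input=2 -> V=13
t=5: input=4 -> V=0 FIRE
t=6: input=5 -> V=0 FIRE
t=7: input=2 -> V=6
t=8: input=3 -> V=12
t=9: input=4 -> V=0 FIRE
t=10: input=2 -> V=6
t=11: input=3 -> V=12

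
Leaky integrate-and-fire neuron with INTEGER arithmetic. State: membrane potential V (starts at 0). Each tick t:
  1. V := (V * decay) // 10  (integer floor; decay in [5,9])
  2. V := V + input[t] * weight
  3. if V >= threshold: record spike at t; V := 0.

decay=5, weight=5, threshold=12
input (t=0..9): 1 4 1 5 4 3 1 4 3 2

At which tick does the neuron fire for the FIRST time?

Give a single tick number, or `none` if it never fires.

Answer: 1

Derivation:
t=0: input=1 -> V=5
t=1: input=4 -> V=0 FIRE
t=2: input=1 -> V=5
t=3: input=5 -> V=0 FIRE
t=4: input=4 -> V=0 FIRE
t=5: input=3 -> V=0 FIRE
t=6: input=1 -> V=5
t=7: input=4 -> V=0 FIRE
t=8: input=3 -> V=0 FIRE
t=9: input=2 -> V=10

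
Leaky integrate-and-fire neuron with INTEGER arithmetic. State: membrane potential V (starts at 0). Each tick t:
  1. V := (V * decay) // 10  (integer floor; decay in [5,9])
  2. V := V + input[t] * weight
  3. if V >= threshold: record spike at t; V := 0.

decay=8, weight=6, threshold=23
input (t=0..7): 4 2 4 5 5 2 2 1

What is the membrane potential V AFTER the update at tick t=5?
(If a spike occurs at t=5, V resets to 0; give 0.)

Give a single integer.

Answer: 12

Derivation:
t=0: input=4 -> V=0 FIRE
t=1: input=2 -> V=12
t=2: input=4 -> V=0 FIRE
t=3: input=5 -> V=0 FIRE
t=4: input=5 -> V=0 FIRE
t=5: input=2 -> V=12
t=6: input=2 -> V=21
t=7: input=1 -> V=22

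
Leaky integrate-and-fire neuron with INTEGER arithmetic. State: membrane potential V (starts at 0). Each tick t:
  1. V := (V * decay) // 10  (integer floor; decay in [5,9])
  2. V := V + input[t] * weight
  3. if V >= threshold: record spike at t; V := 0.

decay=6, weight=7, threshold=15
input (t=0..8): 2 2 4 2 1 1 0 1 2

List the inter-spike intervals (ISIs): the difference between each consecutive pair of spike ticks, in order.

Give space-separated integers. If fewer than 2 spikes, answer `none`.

Answer: 1 2 4

Derivation:
t=0: input=2 -> V=14
t=1: input=2 -> V=0 FIRE
t=2: input=4 -> V=0 FIRE
t=3: input=2 -> V=14
t=4: input=1 -> V=0 FIRE
t=5: input=1 -> V=7
t=6: input=0 -> V=4
t=7: input=1 -> V=9
t=8: input=2 -> V=0 FIRE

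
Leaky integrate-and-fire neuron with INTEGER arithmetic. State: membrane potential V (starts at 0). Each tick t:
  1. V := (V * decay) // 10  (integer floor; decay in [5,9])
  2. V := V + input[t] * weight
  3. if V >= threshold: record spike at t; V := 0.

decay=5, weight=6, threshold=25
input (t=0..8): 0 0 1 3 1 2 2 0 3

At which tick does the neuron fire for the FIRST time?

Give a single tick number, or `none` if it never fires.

Answer: none

Derivation:
t=0: input=0 -> V=0
t=1: input=0 -> V=0
t=2: input=1 -> V=6
t=3: input=3 -> V=21
t=4: input=1 -> V=16
t=5: input=2 -> V=20
t=6: input=2 -> V=22
t=7: input=0 -> V=11
t=8: input=3 -> V=23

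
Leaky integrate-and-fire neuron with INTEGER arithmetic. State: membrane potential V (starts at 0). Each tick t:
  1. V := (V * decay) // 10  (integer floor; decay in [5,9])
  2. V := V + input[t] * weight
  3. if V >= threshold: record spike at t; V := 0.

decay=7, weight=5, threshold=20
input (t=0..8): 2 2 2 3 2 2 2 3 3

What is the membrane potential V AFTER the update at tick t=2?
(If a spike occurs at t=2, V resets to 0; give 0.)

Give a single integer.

t=0: input=2 -> V=10
t=1: input=2 -> V=17
t=2: input=2 -> V=0 FIRE
t=3: input=3 -> V=15
t=4: input=2 -> V=0 FIRE
t=5: input=2 -> V=10
t=6: input=2 -> V=17
t=7: input=3 -> V=0 FIRE
t=8: input=3 -> V=15

Answer: 0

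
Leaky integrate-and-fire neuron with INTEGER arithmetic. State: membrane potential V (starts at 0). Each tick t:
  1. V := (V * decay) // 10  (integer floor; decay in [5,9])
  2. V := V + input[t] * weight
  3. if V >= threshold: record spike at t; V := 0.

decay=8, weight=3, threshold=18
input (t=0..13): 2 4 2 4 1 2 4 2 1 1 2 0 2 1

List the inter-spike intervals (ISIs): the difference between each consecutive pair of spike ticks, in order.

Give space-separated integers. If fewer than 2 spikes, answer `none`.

Answer: 4

Derivation:
t=0: input=2 -> V=6
t=1: input=4 -> V=16
t=2: input=2 -> V=0 FIRE
t=3: input=4 -> V=12
t=4: input=1 -> V=12
t=5: input=2 -> V=15
t=6: input=4 -> V=0 FIRE
t=7: input=2 -> V=6
t=8: input=1 -> V=7
t=9: input=1 -> V=8
t=10: input=2 -> V=12
t=11: input=0 -> V=9
t=12: input=2 -> V=13
t=13: input=1 -> V=13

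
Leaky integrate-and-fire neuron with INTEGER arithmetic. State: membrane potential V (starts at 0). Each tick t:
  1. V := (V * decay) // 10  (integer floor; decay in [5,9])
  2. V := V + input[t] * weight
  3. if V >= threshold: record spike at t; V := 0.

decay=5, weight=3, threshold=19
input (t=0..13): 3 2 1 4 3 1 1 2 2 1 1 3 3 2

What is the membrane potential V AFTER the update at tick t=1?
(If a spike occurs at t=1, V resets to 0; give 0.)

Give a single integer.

t=0: input=3 -> V=9
t=1: input=2 -> V=10
t=2: input=1 -> V=8
t=3: input=4 -> V=16
t=4: input=3 -> V=17
t=5: input=1 -> V=11
t=6: input=1 -> V=8
t=7: input=2 -> V=10
t=8: input=2 -> V=11
t=9: input=1 -> V=8
t=10: input=1 -> V=7
t=11: input=3 -> V=12
t=12: input=3 -> V=15
t=13: input=2 -> V=13

Answer: 10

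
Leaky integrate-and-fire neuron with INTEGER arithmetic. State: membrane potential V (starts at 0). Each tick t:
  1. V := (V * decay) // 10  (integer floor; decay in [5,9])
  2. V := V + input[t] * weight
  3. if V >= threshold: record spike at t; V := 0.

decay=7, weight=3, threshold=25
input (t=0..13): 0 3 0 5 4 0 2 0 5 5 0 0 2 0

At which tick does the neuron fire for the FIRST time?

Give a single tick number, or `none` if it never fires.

Answer: 4

Derivation:
t=0: input=0 -> V=0
t=1: input=3 -> V=9
t=2: input=0 -> V=6
t=3: input=5 -> V=19
t=4: input=4 -> V=0 FIRE
t=5: input=0 -> V=0
t=6: input=2 -> V=6
t=7: input=0 -> V=4
t=8: input=5 -> V=17
t=9: input=5 -> V=0 FIRE
t=10: input=0 -> V=0
t=11: input=0 -> V=0
t=12: input=2 -> V=6
t=13: input=0 -> V=4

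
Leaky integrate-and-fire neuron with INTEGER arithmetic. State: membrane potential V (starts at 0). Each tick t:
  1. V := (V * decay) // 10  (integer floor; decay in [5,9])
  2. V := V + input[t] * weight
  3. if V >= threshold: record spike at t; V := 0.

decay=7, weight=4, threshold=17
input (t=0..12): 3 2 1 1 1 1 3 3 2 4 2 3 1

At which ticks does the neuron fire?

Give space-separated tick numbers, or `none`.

t=0: input=3 -> V=12
t=1: input=2 -> V=16
t=2: input=1 -> V=15
t=3: input=1 -> V=14
t=4: input=1 -> V=13
t=5: input=1 -> V=13
t=6: input=3 -> V=0 FIRE
t=7: input=3 -> V=12
t=8: input=2 -> V=16
t=9: input=4 -> V=0 FIRE
t=10: input=2 -> V=8
t=11: input=3 -> V=0 FIRE
t=12: input=1 -> V=4

Answer: 6 9 11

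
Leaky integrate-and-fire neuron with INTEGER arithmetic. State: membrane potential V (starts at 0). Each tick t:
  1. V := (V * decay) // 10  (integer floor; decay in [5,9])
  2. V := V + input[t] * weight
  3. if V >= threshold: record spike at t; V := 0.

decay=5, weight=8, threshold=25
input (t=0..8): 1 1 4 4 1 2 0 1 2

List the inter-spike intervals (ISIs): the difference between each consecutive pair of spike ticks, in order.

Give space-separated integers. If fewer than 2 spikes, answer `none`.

Answer: 1

Derivation:
t=0: input=1 -> V=8
t=1: input=1 -> V=12
t=2: input=4 -> V=0 FIRE
t=3: input=4 -> V=0 FIRE
t=4: input=1 -> V=8
t=5: input=2 -> V=20
t=6: input=0 -> V=10
t=7: input=1 -> V=13
t=8: input=2 -> V=22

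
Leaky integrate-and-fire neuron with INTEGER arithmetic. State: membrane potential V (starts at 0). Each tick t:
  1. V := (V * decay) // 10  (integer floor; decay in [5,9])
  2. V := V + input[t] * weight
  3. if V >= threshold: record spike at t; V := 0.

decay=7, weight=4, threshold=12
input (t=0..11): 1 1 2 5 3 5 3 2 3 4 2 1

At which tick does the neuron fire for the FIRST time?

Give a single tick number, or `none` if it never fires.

Answer: 2

Derivation:
t=0: input=1 -> V=4
t=1: input=1 -> V=6
t=2: input=2 -> V=0 FIRE
t=3: input=5 -> V=0 FIRE
t=4: input=3 -> V=0 FIRE
t=5: input=5 -> V=0 FIRE
t=6: input=3 -> V=0 FIRE
t=7: input=2 -> V=8
t=8: input=3 -> V=0 FIRE
t=9: input=4 -> V=0 FIRE
t=10: input=2 -> V=8
t=11: input=1 -> V=9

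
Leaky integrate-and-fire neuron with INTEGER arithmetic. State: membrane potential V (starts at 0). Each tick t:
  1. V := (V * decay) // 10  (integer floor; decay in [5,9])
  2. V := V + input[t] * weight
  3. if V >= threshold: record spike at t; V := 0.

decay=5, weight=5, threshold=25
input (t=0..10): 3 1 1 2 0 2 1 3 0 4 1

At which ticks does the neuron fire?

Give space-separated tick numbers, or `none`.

Answer: 9

Derivation:
t=0: input=3 -> V=15
t=1: input=1 -> V=12
t=2: input=1 -> V=11
t=3: input=2 -> V=15
t=4: input=0 -> V=7
t=5: input=2 -> V=13
t=6: input=1 -> V=11
t=7: input=3 -> V=20
t=8: input=0 -> V=10
t=9: input=4 -> V=0 FIRE
t=10: input=1 -> V=5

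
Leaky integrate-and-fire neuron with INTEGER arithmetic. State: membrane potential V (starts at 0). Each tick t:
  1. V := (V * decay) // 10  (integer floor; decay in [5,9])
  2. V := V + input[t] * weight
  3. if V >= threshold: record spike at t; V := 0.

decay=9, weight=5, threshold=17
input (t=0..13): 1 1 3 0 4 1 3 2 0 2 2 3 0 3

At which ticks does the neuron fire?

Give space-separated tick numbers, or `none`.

t=0: input=1 -> V=5
t=1: input=1 -> V=9
t=2: input=3 -> V=0 FIRE
t=3: input=0 -> V=0
t=4: input=4 -> V=0 FIRE
t=5: input=1 -> V=5
t=6: input=3 -> V=0 FIRE
t=7: input=2 -> V=10
t=8: input=0 -> V=9
t=9: input=2 -> V=0 FIRE
t=10: input=2 -> V=10
t=11: input=3 -> V=0 FIRE
t=12: input=0 -> V=0
t=13: input=3 -> V=15

Answer: 2 4 6 9 11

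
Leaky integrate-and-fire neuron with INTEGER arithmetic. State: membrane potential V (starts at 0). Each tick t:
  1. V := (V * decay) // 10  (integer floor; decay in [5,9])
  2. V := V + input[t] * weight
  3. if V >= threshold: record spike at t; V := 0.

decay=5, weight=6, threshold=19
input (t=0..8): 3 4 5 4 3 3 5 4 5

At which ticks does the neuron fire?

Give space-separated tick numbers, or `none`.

t=0: input=3 -> V=18
t=1: input=4 -> V=0 FIRE
t=2: input=5 -> V=0 FIRE
t=3: input=4 -> V=0 FIRE
t=4: input=3 -> V=18
t=5: input=3 -> V=0 FIRE
t=6: input=5 -> V=0 FIRE
t=7: input=4 -> V=0 FIRE
t=8: input=5 -> V=0 FIRE

Answer: 1 2 3 5 6 7 8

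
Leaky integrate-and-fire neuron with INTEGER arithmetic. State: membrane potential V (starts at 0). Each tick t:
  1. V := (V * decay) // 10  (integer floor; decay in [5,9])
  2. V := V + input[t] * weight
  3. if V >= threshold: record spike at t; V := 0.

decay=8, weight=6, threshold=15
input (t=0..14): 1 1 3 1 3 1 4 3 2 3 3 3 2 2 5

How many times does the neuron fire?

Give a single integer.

Answer: 9

Derivation:
t=0: input=1 -> V=6
t=1: input=1 -> V=10
t=2: input=3 -> V=0 FIRE
t=3: input=1 -> V=6
t=4: input=3 -> V=0 FIRE
t=5: input=1 -> V=6
t=6: input=4 -> V=0 FIRE
t=7: input=3 -> V=0 FIRE
t=8: input=2 -> V=12
t=9: input=3 -> V=0 FIRE
t=10: input=3 -> V=0 FIRE
t=11: input=3 -> V=0 FIRE
t=12: input=2 -> V=12
t=13: input=2 -> V=0 FIRE
t=14: input=5 -> V=0 FIRE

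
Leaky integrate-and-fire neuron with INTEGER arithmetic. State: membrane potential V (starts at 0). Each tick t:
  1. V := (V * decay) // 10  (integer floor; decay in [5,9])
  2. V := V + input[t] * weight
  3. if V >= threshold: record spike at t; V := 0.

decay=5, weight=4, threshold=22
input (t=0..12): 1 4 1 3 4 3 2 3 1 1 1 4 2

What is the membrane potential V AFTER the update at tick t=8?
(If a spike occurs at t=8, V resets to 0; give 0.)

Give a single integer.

t=0: input=1 -> V=4
t=1: input=4 -> V=18
t=2: input=1 -> V=13
t=3: input=3 -> V=18
t=4: input=4 -> V=0 FIRE
t=5: input=3 -> V=12
t=6: input=2 -> V=14
t=7: input=3 -> V=19
t=8: input=1 -> V=13
t=9: input=1 -> V=10
t=10: input=1 -> V=9
t=11: input=4 -> V=20
t=12: input=2 -> V=18

Answer: 13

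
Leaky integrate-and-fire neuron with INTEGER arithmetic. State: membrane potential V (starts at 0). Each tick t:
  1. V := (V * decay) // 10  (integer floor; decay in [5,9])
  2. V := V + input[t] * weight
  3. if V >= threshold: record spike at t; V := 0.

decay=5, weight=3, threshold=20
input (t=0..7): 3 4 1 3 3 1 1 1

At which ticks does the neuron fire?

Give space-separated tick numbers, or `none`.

t=0: input=3 -> V=9
t=1: input=4 -> V=16
t=2: input=1 -> V=11
t=3: input=3 -> V=14
t=4: input=3 -> V=16
t=5: input=1 -> V=11
t=6: input=1 -> V=8
t=7: input=1 -> V=7

Answer: none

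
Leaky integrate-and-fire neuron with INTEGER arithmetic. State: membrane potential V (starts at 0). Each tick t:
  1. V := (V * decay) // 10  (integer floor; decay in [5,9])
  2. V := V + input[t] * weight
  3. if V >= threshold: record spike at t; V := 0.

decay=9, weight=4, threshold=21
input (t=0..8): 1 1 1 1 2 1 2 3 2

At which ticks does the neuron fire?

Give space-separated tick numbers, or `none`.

Answer: 5 8

Derivation:
t=0: input=1 -> V=4
t=1: input=1 -> V=7
t=2: input=1 -> V=10
t=3: input=1 -> V=13
t=4: input=2 -> V=19
t=5: input=1 -> V=0 FIRE
t=6: input=2 -> V=8
t=7: input=3 -> V=19
t=8: input=2 -> V=0 FIRE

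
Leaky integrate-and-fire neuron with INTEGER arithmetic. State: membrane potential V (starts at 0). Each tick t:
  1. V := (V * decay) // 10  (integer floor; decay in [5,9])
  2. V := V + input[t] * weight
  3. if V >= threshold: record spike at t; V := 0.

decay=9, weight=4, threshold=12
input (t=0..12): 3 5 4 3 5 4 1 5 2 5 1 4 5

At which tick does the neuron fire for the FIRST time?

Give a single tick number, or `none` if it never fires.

t=0: input=3 -> V=0 FIRE
t=1: input=5 -> V=0 FIRE
t=2: input=4 -> V=0 FIRE
t=3: input=3 -> V=0 FIRE
t=4: input=5 -> V=0 FIRE
t=5: input=4 -> V=0 FIRE
t=6: input=1 -> V=4
t=7: input=5 -> V=0 FIRE
t=8: input=2 -> V=8
t=9: input=5 -> V=0 FIRE
t=10: input=1 -> V=4
t=11: input=4 -> V=0 FIRE
t=12: input=5 -> V=0 FIRE

Answer: 0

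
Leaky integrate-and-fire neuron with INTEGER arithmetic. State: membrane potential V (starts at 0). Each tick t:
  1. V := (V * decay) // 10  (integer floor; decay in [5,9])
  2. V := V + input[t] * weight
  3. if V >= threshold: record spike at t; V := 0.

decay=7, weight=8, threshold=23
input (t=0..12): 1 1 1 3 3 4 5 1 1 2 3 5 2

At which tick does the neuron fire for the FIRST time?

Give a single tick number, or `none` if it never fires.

t=0: input=1 -> V=8
t=1: input=1 -> V=13
t=2: input=1 -> V=17
t=3: input=3 -> V=0 FIRE
t=4: input=3 -> V=0 FIRE
t=5: input=4 -> V=0 FIRE
t=6: input=5 -> V=0 FIRE
t=7: input=1 -> V=8
t=8: input=1 -> V=13
t=9: input=2 -> V=0 FIRE
t=10: input=3 -> V=0 FIRE
t=11: input=5 -> V=0 FIRE
t=12: input=2 -> V=16

Answer: 3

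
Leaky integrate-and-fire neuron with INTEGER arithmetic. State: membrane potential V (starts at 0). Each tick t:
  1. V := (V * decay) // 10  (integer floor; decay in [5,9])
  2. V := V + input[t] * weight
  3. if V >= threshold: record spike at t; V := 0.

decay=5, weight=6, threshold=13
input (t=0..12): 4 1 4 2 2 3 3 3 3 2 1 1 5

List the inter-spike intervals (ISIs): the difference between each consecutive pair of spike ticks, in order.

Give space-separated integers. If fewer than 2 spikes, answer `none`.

t=0: input=4 -> V=0 FIRE
t=1: input=1 -> V=6
t=2: input=4 -> V=0 FIRE
t=3: input=2 -> V=12
t=4: input=2 -> V=0 FIRE
t=5: input=3 -> V=0 FIRE
t=6: input=3 -> V=0 FIRE
t=7: input=3 -> V=0 FIRE
t=8: input=3 -> V=0 FIRE
t=9: input=2 -> V=12
t=10: input=1 -> V=12
t=11: input=1 -> V=12
t=12: input=5 -> V=0 FIRE

Answer: 2 2 1 1 1 1 4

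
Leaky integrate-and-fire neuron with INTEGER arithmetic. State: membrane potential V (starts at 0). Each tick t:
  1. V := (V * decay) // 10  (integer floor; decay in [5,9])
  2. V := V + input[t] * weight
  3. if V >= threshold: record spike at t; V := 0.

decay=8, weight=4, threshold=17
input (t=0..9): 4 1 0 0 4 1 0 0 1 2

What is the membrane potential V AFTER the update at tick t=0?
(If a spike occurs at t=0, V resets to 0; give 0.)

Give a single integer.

Answer: 16

Derivation:
t=0: input=4 -> V=16
t=1: input=1 -> V=16
t=2: input=0 -> V=12
t=3: input=0 -> V=9
t=4: input=4 -> V=0 FIRE
t=5: input=1 -> V=4
t=6: input=0 -> V=3
t=7: input=0 -> V=2
t=8: input=1 -> V=5
t=9: input=2 -> V=12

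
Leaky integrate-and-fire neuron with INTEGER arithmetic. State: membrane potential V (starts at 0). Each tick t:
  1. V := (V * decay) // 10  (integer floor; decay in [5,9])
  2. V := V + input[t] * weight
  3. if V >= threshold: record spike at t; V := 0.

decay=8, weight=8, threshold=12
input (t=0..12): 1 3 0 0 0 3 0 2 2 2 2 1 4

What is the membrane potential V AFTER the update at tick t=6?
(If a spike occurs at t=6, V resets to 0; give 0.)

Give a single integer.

t=0: input=1 -> V=8
t=1: input=3 -> V=0 FIRE
t=2: input=0 -> V=0
t=3: input=0 -> V=0
t=4: input=0 -> V=0
t=5: input=3 -> V=0 FIRE
t=6: input=0 -> V=0
t=7: input=2 -> V=0 FIRE
t=8: input=2 -> V=0 FIRE
t=9: input=2 -> V=0 FIRE
t=10: input=2 -> V=0 FIRE
t=11: input=1 -> V=8
t=12: input=4 -> V=0 FIRE

Answer: 0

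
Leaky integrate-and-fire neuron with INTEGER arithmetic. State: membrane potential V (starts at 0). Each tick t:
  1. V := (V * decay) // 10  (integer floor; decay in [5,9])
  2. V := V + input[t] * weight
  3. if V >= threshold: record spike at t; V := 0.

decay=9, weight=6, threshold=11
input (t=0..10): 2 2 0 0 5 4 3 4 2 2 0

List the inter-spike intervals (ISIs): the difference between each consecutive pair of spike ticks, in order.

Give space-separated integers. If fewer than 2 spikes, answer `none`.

Answer: 1 3 1 1 1 1 1

Derivation:
t=0: input=2 -> V=0 FIRE
t=1: input=2 -> V=0 FIRE
t=2: input=0 -> V=0
t=3: input=0 -> V=0
t=4: input=5 -> V=0 FIRE
t=5: input=4 -> V=0 FIRE
t=6: input=3 -> V=0 FIRE
t=7: input=4 -> V=0 FIRE
t=8: input=2 -> V=0 FIRE
t=9: input=2 -> V=0 FIRE
t=10: input=0 -> V=0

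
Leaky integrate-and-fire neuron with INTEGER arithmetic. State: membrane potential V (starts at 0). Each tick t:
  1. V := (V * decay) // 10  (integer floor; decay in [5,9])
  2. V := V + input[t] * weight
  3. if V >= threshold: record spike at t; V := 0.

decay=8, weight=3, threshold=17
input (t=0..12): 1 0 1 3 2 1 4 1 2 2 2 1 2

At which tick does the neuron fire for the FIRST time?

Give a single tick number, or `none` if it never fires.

Answer: 6

Derivation:
t=0: input=1 -> V=3
t=1: input=0 -> V=2
t=2: input=1 -> V=4
t=3: input=3 -> V=12
t=4: input=2 -> V=15
t=5: input=1 -> V=15
t=6: input=4 -> V=0 FIRE
t=7: input=1 -> V=3
t=8: input=2 -> V=8
t=9: input=2 -> V=12
t=10: input=2 -> V=15
t=11: input=1 -> V=15
t=12: input=2 -> V=0 FIRE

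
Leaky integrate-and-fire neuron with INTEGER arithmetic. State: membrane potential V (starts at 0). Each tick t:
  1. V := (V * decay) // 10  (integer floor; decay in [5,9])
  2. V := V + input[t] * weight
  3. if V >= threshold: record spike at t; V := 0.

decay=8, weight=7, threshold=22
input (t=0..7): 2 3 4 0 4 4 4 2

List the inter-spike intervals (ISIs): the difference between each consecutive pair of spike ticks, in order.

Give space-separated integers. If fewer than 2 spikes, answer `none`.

Answer: 1 2 1 1

Derivation:
t=0: input=2 -> V=14
t=1: input=3 -> V=0 FIRE
t=2: input=4 -> V=0 FIRE
t=3: input=0 -> V=0
t=4: input=4 -> V=0 FIRE
t=5: input=4 -> V=0 FIRE
t=6: input=4 -> V=0 FIRE
t=7: input=2 -> V=14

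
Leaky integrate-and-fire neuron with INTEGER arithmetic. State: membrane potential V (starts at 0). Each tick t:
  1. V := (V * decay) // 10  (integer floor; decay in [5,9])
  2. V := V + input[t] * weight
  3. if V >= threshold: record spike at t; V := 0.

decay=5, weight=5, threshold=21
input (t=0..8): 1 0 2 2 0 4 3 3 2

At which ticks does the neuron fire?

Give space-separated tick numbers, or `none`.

t=0: input=1 -> V=5
t=1: input=0 -> V=2
t=2: input=2 -> V=11
t=3: input=2 -> V=15
t=4: input=0 -> V=7
t=5: input=4 -> V=0 FIRE
t=6: input=3 -> V=15
t=7: input=3 -> V=0 FIRE
t=8: input=2 -> V=10

Answer: 5 7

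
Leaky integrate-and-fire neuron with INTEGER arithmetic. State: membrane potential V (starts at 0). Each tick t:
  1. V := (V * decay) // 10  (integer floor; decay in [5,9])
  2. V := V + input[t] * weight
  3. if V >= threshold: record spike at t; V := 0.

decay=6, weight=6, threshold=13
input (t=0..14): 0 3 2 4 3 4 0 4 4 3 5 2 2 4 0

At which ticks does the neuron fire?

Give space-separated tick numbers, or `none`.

t=0: input=0 -> V=0
t=1: input=3 -> V=0 FIRE
t=2: input=2 -> V=12
t=3: input=4 -> V=0 FIRE
t=4: input=3 -> V=0 FIRE
t=5: input=4 -> V=0 FIRE
t=6: input=0 -> V=0
t=7: input=4 -> V=0 FIRE
t=8: input=4 -> V=0 FIRE
t=9: input=3 -> V=0 FIRE
t=10: input=5 -> V=0 FIRE
t=11: input=2 -> V=12
t=12: input=2 -> V=0 FIRE
t=13: input=4 -> V=0 FIRE
t=14: input=0 -> V=0

Answer: 1 3 4 5 7 8 9 10 12 13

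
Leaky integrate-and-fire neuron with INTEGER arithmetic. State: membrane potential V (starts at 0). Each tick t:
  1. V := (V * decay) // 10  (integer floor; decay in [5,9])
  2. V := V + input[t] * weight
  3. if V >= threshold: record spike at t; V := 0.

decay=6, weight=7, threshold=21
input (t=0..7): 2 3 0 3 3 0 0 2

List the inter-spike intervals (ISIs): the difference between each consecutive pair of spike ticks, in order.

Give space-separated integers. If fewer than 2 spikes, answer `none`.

Answer: 2 1

Derivation:
t=0: input=2 -> V=14
t=1: input=3 -> V=0 FIRE
t=2: input=0 -> V=0
t=3: input=3 -> V=0 FIRE
t=4: input=3 -> V=0 FIRE
t=5: input=0 -> V=0
t=6: input=0 -> V=0
t=7: input=2 -> V=14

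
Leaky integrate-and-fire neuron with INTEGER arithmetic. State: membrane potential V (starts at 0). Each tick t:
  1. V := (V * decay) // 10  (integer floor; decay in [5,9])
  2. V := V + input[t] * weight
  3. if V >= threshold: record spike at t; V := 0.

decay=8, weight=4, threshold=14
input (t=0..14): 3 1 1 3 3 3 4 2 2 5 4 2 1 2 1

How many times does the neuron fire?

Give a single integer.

Answer: 7

Derivation:
t=0: input=3 -> V=12
t=1: input=1 -> V=13
t=2: input=1 -> V=0 FIRE
t=3: input=3 -> V=12
t=4: input=3 -> V=0 FIRE
t=5: input=3 -> V=12
t=6: input=4 -> V=0 FIRE
t=7: input=2 -> V=8
t=8: input=2 -> V=0 FIRE
t=9: input=5 -> V=0 FIRE
t=10: input=4 -> V=0 FIRE
t=11: input=2 -> V=8
t=12: input=1 -> V=10
t=13: input=2 -> V=0 FIRE
t=14: input=1 -> V=4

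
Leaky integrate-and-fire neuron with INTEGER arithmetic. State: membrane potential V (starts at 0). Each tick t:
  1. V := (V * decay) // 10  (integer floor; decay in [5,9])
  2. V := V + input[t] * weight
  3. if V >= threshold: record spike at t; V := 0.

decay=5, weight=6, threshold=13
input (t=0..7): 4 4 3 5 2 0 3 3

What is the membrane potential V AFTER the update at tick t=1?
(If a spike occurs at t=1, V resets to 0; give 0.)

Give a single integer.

Answer: 0

Derivation:
t=0: input=4 -> V=0 FIRE
t=1: input=4 -> V=0 FIRE
t=2: input=3 -> V=0 FIRE
t=3: input=5 -> V=0 FIRE
t=4: input=2 -> V=12
t=5: input=0 -> V=6
t=6: input=3 -> V=0 FIRE
t=7: input=3 -> V=0 FIRE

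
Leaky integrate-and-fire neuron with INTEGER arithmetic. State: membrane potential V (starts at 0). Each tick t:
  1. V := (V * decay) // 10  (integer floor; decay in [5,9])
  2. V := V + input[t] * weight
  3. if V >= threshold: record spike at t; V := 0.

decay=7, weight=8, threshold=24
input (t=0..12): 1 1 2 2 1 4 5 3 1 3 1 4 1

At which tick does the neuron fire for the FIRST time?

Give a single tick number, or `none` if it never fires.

t=0: input=1 -> V=8
t=1: input=1 -> V=13
t=2: input=2 -> V=0 FIRE
t=3: input=2 -> V=16
t=4: input=1 -> V=19
t=5: input=4 -> V=0 FIRE
t=6: input=5 -> V=0 FIRE
t=7: input=3 -> V=0 FIRE
t=8: input=1 -> V=8
t=9: input=3 -> V=0 FIRE
t=10: input=1 -> V=8
t=11: input=4 -> V=0 FIRE
t=12: input=1 -> V=8

Answer: 2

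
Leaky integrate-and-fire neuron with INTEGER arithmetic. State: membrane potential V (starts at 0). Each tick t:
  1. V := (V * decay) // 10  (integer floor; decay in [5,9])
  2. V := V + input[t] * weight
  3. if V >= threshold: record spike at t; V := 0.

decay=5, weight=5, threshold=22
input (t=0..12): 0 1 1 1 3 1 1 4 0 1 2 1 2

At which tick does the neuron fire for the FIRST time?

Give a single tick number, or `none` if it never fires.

Answer: 7

Derivation:
t=0: input=0 -> V=0
t=1: input=1 -> V=5
t=2: input=1 -> V=7
t=3: input=1 -> V=8
t=4: input=3 -> V=19
t=5: input=1 -> V=14
t=6: input=1 -> V=12
t=7: input=4 -> V=0 FIRE
t=8: input=0 -> V=0
t=9: input=1 -> V=5
t=10: input=2 -> V=12
t=11: input=1 -> V=11
t=12: input=2 -> V=15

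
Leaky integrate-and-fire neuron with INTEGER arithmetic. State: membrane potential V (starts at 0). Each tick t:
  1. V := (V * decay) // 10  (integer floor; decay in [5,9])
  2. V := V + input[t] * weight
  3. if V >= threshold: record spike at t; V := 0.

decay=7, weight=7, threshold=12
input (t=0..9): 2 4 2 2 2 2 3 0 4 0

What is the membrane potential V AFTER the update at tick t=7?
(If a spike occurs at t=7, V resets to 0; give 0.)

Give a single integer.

Answer: 0

Derivation:
t=0: input=2 -> V=0 FIRE
t=1: input=4 -> V=0 FIRE
t=2: input=2 -> V=0 FIRE
t=3: input=2 -> V=0 FIRE
t=4: input=2 -> V=0 FIRE
t=5: input=2 -> V=0 FIRE
t=6: input=3 -> V=0 FIRE
t=7: input=0 -> V=0
t=8: input=4 -> V=0 FIRE
t=9: input=0 -> V=0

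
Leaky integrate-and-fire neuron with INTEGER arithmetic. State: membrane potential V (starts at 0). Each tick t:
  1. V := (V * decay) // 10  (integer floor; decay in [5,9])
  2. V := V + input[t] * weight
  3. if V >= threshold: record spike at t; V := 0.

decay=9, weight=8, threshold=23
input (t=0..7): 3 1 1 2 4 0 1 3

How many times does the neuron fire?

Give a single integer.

t=0: input=3 -> V=0 FIRE
t=1: input=1 -> V=8
t=2: input=1 -> V=15
t=3: input=2 -> V=0 FIRE
t=4: input=4 -> V=0 FIRE
t=5: input=0 -> V=0
t=6: input=1 -> V=8
t=7: input=3 -> V=0 FIRE

Answer: 4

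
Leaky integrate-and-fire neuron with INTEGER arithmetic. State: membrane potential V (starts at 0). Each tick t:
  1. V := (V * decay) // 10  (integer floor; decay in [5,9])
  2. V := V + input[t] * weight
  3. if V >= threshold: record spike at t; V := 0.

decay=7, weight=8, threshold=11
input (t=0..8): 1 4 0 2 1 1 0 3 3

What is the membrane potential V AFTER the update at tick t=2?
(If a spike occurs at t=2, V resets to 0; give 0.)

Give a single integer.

t=0: input=1 -> V=8
t=1: input=4 -> V=0 FIRE
t=2: input=0 -> V=0
t=3: input=2 -> V=0 FIRE
t=4: input=1 -> V=8
t=5: input=1 -> V=0 FIRE
t=6: input=0 -> V=0
t=7: input=3 -> V=0 FIRE
t=8: input=3 -> V=0 FIRE

Answer: 0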